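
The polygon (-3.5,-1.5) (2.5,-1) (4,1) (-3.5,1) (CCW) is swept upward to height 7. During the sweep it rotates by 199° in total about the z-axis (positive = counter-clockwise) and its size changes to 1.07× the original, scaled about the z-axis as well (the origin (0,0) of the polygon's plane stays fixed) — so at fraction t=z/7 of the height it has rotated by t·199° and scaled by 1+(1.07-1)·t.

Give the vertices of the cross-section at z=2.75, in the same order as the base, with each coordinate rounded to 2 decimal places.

Cross-section at z=2.75: (0.77,-3.84) (1.53,2.30) (-0.16,4.23) (-1.74,-3.31)

t = z/height = 2.75/7 = 0.392857
s = 1 + (scale-1)·z/height = 1 + (1.07-1)·2.75/7 = 1.027500
θ = twist·z/height = 199°·2.75/7 = 78.1786° = 1.364473 rad
cos θ = 0.204862, sin θ = 0.978791 (intermediates below are computed at full precision and shown rounded to 5 d.p.)
v1: (-3.5,-1.5) → rotate → (0.75117,-3.73306) → ×s → (0.77183,-3.83572) → (0.77,-3.84)
v2: (2.5,-1) → rotate → (1.49095,2.24211) → ×s → (1.53195,2.30377) → (1.53,2.30)
v3: (4,1) → rotate → (-0.15934,4.12003) → ×s → (-0.16372,4.23333) → (-0.16,4.23)
v4: (-3.5,1) → rotate → (-1.69581,-3.22091) → ×s → (-1.74244,-3.30948) → (-1.74,-3.31)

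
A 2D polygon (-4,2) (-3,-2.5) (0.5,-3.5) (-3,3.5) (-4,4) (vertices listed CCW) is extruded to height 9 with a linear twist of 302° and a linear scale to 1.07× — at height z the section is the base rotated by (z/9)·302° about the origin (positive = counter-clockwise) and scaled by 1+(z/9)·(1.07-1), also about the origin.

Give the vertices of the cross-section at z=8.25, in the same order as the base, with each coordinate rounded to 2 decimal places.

t = z/height = 8.25/9 = 0.916667
s = 1 + (scale-1)·z/height = 1 + (1.07-1)·8.25/9 = 1.064167
θ = twist·z/height = 302°·8.25/9 = 276.8333° = 4.831653 rad
cos θ = 0.118982, sin θ = -0.992896 (intermediates below are computed at full precision and shown rounded to 5 d.p.)
v1: (-4,2) → rotate → (1.50987,4.20955) → ×s → (1.60675,4.47966) → (1.61,4.48)
v2: (-3,-2.5) → rotate → (-2.83919,2.68124) → ×s → (-3.02137,2.85328) → (-3.02,2.85)
v3: (0.5,-3.5) → rotate → (-3.41565,-0.91288) → ×s → (-3.63482,-0.97146) → (-3.63,-0.97)
v4: (-3,3.5) → rotate → (3.11819,3.39513) → ×s → (3.31828,3.61298) → (3.32,3.61)
v5: (-4,4) → rotate → (3.49566,4.44751) → ×s → (3.71996,4.73289) → (3.72,4.73)

Cross-section at z=8.25: (1.61,4.48) (-3.02,2.85) (-3.63,-0.97) (3.32,3.61) (3.72,4.73)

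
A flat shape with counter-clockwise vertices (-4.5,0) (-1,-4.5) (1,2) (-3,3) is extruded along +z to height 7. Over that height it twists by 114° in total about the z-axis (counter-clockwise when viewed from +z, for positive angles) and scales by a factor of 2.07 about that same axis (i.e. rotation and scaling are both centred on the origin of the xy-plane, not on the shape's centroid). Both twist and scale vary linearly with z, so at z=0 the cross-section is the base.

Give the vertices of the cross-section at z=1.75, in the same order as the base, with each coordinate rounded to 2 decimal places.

Cross-section at z=1.75: (-5.01,-2.72) (1.61,-5.62) (-0.10,2.83) (-5.16,1.53)

t = z/height = 1.75/7 = 0.25
s = 1 + (scale-1)·z/height = 1 + (2.07-1)·1.75/7 = 1.267500
θ = twist·z/height = 114°·1.75/7 = 28.5000° = 0.497419 rad
cos θ = 0.878817, sin θ = 0.477159 (intermediates below are computed at full precision and shown rounded to 5 d.p.)
v1: (-4.5,0) → rotate → (-3.95468,-2.14721) → ×s → (-5.01255,-2.72159) → (-5.01,-2.72)
v2: (-1,-4.5) → rotate → (1.26840,-4.43184) → ×s → (1.60769,-5.61735) → (1.61,-5.62)
v3: (1,2) → rotate → (-0.07550,2.23479) → ×s → (-0.09570,2.83260) → (-0.10,2.83)
v4: (-3,3) → rotate → (-4.06793,1.20498) → ×s → (-5.15610,1.52731) → (-5.16,1.53)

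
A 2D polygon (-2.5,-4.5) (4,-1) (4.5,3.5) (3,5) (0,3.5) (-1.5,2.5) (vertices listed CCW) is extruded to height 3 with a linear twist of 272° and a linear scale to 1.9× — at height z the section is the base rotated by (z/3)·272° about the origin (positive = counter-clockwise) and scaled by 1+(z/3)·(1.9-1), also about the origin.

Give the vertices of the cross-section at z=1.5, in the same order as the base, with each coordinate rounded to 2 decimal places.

Cross-section at z=1.5: (7.14,2.18) (-3.16,5.07) (-8.22,0.88) (-8.17,-2.19) (-3.53,-3.65) (-0.95,-4.12)

t = z/height = 1.5/3 = 0.5
s = 1 + (scale-1)·z/height = 1 + (1.9-1)·1.5/3 = 1.450000
θ = twist·z/height = 272°·1.5/3 = 136.0000° = 2.373648 rad
cos θ = -0.719340, sin θ = 0.694658 (intermediates below are computed at full precision and shown rounded to 5 d.p.)
v1: (-2.5,-4.5) → rotate → (4.92431,1.50038) → ×s → (7.14025,2.17556) → (7.14,2.18)
v2: (4,-1) → rotate → (-2.18270,3.49797) → ×s → (-3.16492,5.07206) → (-3.16,5.07)
v3: (4.5,3.5) → rotate → (-5.66833,0.60827) → ×s → (-8.21908,0.88200) → (-8.22,0.88)
v4: (3,5) → rotate → (-5.63131,-1.51272) → ×s → (-8.16540,-2.19345) → (-8.17,-2.19)
v5: (0,3.5) → rotate → (-2.43130,-2.51769) → ×s → (-3.52539,-3.65065) → (-3.53,-3.65)
v6: (-1.5,2.5) → rotate → (-0.65764,-2.84034) → ×s → (-0.95357,-4.11849) → (-0.95,-4.12)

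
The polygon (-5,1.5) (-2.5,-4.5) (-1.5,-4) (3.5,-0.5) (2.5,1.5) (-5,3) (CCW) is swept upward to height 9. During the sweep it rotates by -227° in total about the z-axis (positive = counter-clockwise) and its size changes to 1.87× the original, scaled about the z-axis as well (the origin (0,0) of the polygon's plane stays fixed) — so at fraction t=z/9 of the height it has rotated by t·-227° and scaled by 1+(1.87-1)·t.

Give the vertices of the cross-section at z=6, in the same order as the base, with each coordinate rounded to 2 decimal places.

t = z/height = 6/9 = 0.666667
s = 1 + (scale-1)·z/height = 1 + (1.87-1)·6/9 = 1.580000
θ = twist·z/height = -227°·6/9 = -151.3333° = -2.641265 rad
cos θ = -0.877425, sin θ = -0.479713 (intermediates below are computed at full precision and shown rounded to 5 d.p.)
v1: (-5,1.5) → rotate → (5.10670,1.08243) → ×s → (8.06858,1.71024) → (8.07,1.71)
v2: (-2.5,-4.5) → rotate → (0.03485,5.14770) → ×s → (0.05507,8.13336) → (0.06,8.13)
v3: (-1.5,-4) → rotate → (-0.60271,4.22927) → ×s → (-0.95229,6.68225) → (-0.95,6.68)
v4: (3.5,-0.5) → rotate → (-3.31085,-1.24028) → ×s → (-5.23114,-1.95965) → (-5.23,-1.96)
v5: (2.5,1.5) → rotate → (-1.47399,-2.51542) → ×s → (-2.32891,-3.97436) → (-2.33,-3.97)
v6: (-5,3) → rotate → (5.82627,-0.23371) → ×s → (9.20550,-0.36926) → (9.21,-0.37)

Cross-section at z=6: (8.07,1.71) (0.06,8.13) (-0.95,6.68) (-5.23,-1.96) (-2.33,-3.97) (9.21,-0.37)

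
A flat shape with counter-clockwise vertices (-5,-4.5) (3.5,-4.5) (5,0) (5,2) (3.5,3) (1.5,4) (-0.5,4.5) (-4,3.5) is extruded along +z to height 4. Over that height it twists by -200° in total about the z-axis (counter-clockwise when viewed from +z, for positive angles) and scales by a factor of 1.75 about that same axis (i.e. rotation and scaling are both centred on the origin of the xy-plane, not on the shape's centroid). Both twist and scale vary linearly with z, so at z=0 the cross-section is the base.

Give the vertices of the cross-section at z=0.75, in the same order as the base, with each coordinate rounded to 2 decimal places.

Cross-section at z=0.75: (-7.65,-0.60) (0.04,-6.50) (4.52,-3.47) (5.91,-1.66) (5.25,0.28) (4.13,2.58) (2.67,4.42) (-1.19,5.94)

t = z/height = 0.75/4 = 0.1875
s = 1 + (scale-1)·z/height = 1 + (1.75-1)·0.75/4 = 1.140625
θ = twist·z/height = -200°·0.75/4 = -37.5000° = -0.654498 rad
cos θ = 0.793353, sin θ = -0.608761 (intermediates below are computed at full precision and shown rounded to 5 d.p.)
v1: (-5,-4.5) → rotate → (-6.70619,-0.52628) → ×s → (-7.64925,-0.60029) → (-7.65,-0.60)
v2: (3.5,-4.5) → rotate → (0.03731,-5.70076) → ×s → (0.04256,-6.50242) → (0.04,-6.50)
v3: (5,0) → rotate → (3.96677,-3.04381) → ×s → (4.52459,-3.47184) → (4.52,-3.47)
v4: (5,2) → rotate → (5.18429,-1.45710) → ×s → (5.91333,-1.66201) → (5.91,-1.66)
v5: (3.5,3) → rotate → (4.60302,0.24940) → ×s → (5.25032,0.28447) → (5.25,0.28)
v6: (1.5,4) → rotate → (3.62508,2.26027) → ×s → (4.13485,2.57812) → (4.13,2.58)
v7: (-0.5,4.5) → rotate → (2.34275,3.87447) → ×s → (2.67220,4.41932) → (2.67,4.42)
v8: (-4,3.5) → rotate → (-1.04275,5.21178) → ×s → (-1.18938,5.94469) → (-1.19,5.94)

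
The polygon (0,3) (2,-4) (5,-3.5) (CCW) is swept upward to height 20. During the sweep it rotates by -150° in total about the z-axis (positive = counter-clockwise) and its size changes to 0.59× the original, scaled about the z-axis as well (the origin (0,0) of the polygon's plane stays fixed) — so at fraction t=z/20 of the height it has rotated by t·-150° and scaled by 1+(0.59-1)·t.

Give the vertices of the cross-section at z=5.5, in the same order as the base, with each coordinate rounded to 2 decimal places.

t = z/height = 5.5/20 = 0.275
s = 1 + (scale-1)·z/height = 1 + (0.59-1)·5.5/20 = 0.887250
θ = twist·z/height = -150°·5.5/20 = -41.2500° = -0.719948 rad
cos θ = 0.751840, sin θ = -0.659346 (intermediates below are computed at full precision and shown rounded to 5 d.p.)
v1: (0,3) → rotate → (1.97804,2.25552) → ×s → (1.75501,2.00121) → (1.76,2.00)
v2: (2,-4) → rotate → (-1.13370,-4.32605) → ×s → (-1.00588,-3.83829) → (-1.01,-3.84)
v3: (5,-3.5) → rotate → (1.45149,-5.92817) → ×s → (1.28783,-5.25977) → (1.29,-5.26)

Cross-section at z=5.5: (1.76,2.00) (-1.01,-3.84) (1.29,-5.26)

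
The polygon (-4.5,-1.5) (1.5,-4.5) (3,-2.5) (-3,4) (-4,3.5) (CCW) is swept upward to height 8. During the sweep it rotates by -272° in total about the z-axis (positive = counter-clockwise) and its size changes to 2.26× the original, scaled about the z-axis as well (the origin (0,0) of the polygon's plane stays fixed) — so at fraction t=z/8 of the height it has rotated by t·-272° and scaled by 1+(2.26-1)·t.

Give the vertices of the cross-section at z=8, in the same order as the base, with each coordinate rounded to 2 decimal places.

Cross-section at z=8: (3.03,-10.28) (10.28,3.03) (5.88,6.58) (-9.27,-6.46) (-8.22,-8.76)

t = z/height = 8/8 = 1
s = 1 + (scale-1)·z/height = 1 + (2.26-1)·8/8 = 2.260000
θ = twist·z/height = -272°·8/8 = -272.0000° = -4.747296 rad
cos θ = 0.034899, sin θ = 0.999391 (intermediates below are computed at full precision and shown rounded to 5 d.p.)
v1: (-4.5,-1.5) → rotate → (1.34204,-4.54961) → ×s → (3.03301,-10.28211) → (3.03,-10.28)
v2: (1.5,-4.5) → rotate → (4.54961,1.34204) → ×s → (10.28211,3.03301) → (10.28,3.03)
v3: (3,-2.5) → rotate → (2.60318,2.91092) → ×s → (5.88318,6.57869) → (5.88,6.58)
v4: (-3,4) → rotate → (-4.10226,-2.85857) → ×s → (-9.27111,-6.46038) → (-9.27,-6.46)
v5: (-4,3.5) → rotate → (-3.63747,-3.87542) → ×s → (-8.22067,-8.75844) → (-8.22,-8.76)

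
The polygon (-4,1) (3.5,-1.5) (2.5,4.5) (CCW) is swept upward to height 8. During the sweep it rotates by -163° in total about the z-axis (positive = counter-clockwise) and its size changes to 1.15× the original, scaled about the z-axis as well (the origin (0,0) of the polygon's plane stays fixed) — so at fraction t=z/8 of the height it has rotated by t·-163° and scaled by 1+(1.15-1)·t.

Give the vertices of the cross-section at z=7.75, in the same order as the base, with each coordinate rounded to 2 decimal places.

t = z/height = 7.75/8 = 0.96875
s = 1 + (scale-1)·z/height = 1 + (1.15-1)·7.75/8 = 1.145313
θ = twist·z/height = -163°·7.75/8 = -157.9063° = -2.755984 rad
cos θ = -0.926570, sin θ = -0.376123 (intermediates below are computed at full precision and shown rounded to 5 d.p.)
v1: (-4,1) → rotate → (4.08240,0.57792) → ×s → (4.67563,0.66190) → (4.68,0.66)
v2: (3.5,-1.5) → rotate → (-3.80718,0.07342) → ×s → (-4.36041,0.08409) → (-4.36,0.08)
v3: (2.5,4.5) → rotate → (-0.62387,-5.10987) → ×s → (-0.71453,-5.85240) → (-0.71,-5.85)

Cross-section at z=7.75: (4.68,0.66) (-4.36,0.08) (-0.71,-5.85)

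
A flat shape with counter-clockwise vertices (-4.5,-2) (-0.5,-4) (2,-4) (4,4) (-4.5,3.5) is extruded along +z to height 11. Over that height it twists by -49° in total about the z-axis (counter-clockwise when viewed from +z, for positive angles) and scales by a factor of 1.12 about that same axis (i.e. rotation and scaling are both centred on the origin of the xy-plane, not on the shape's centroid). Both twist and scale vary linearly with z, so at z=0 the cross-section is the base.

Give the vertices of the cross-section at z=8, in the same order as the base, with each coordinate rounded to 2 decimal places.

Cross-section at z=8: (-5.24,1.08) (-2.98,-3.22) (-0.77,-4.80) (6.07,1.00) (-1.76,5.94)

t = z/height = 8/11 = 0.727273
s = 1 + (scale-1)·z/height = 1 + (1.12-1)·8/11 = 1.087273
θ = twist·z/height = -49°·8/11 = -35.6364° = -0.621972 rad
cos θ = 0.812731, sin θ = -0.582639 (intermediates below are computed at full precision and shown rounded to 5 d.p.)
v1: (-4.5,-2) → rotate → (-4.82257,0.99641) → ×s → (-5.24345,1.08337) → (-5.24,1.08)
v2: (-0.5,-4) → rotate → (-2.73692,-2.95961) → ×s → (-2.97578,-3.21790) → (-2.98,-3.22)
v3: (2,-4) → rotate → (-0.70509,-4.41620) → ×s → (-0.76663,-4.80162) → (-0.77,-4.80)
v4: (4,4) → rotate → (5.58148,0.92037) → ×s → (6.06859,1.00069) → (6.07,1.00)
v5: (-4.5,3.5) → rotate → (-1.61805,5.46643) → ×s → (-1.75927,5.94350) → (-1.76,5.94)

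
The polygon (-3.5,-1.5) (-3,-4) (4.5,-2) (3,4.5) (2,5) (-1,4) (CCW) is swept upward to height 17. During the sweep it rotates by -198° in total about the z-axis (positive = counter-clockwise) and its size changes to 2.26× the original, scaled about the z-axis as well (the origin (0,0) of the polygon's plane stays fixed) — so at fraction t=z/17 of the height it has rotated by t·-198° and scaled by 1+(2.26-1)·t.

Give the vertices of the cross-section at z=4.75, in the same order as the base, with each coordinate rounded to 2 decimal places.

Cross-section at z=4.75: (-4.36,2.74) (-6.76,0.26) (1.24,-6.54) (7.31,0.13) (7.10,1.62) (3.68,4.19)

t = z/height = 4.75/17 = 0.279412
s = 1 + (scale-1)·z/height = 1 + (2.26-1)·4.75/17 = 1.352059
θ = twist·z/height = -198°·4.75/17 = -55.3235° = -0.965578 rad
cos θ = 0.568942, sin θ = -0.822378 (intermediates below are computed at full precision and shown rounded to 5 d.p.)
v1: (-3.5,-1.5) → rotate → (-3.22486,2.02491) → ×s → (-4.36020,2.73780) → (-4.36,2.74)
v2: (-3,-4) → rotate → (-4.99634,0.19137) → ×s → (-6.75534,0.25874) → (-6.76,0.26)
v3: (4.5,-2) → rotate → (0.91548,-4.83858) → ×s → (1.23779,-6.54205) → (1.24,-6.54)
v4: (3,4.5) → rotate → (5.40753,0.09311) → ×s → (7.31129,0.12588) → (7.31,0.13)
v5: (2,5) → rotate → (5.24977,1.19995) → ×s → (7.09800,1.62241) → (7.10,1.62)
v6: (-1,4) → rotate → (2.72057,3.09815) → ×s → (3.67837,4.18887) → (3.68,4.19)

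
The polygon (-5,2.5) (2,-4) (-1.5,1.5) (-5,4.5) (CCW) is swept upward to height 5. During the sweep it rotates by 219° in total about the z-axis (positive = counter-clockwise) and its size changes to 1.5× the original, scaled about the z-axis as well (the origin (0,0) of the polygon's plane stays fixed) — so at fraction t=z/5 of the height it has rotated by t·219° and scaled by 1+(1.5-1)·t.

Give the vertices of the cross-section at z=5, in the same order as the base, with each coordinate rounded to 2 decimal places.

t = z/height = 5/5 = 1
s = 1 + (scale-1)·z/height = 1 + (1.5-1)·5/5 = 1.500000
θ = twist·z/height = 219°·5/5 = 219.0000° = 3.822271 rad
cos θ = -0.777146, sin θ = -0.629320 (intermediates below are computed at full precision and shown rounded to 5 d.p.)
v1: (-5,2.5) → rotate → (5.45903,1.20374) → ×s → (8.18855,1.80561) → (8.19,1.81)
v2: (2,-4) → rotate → (-4.07157,1.84994) → ×s → (-6.10736,2.77491) → (-6.11,2.77)
v3: (-1.5,1.5) → rotate → (2.10970,-0.22174) → ×s → (3.16455,-0.33261) → (3.16,-0.33)
v4: (-5,4.5) → rotate → (6.71767,-0.35055) → ×s → (10.07651,-0.52583) → (10.08,-0.53)

Cross-section at z=5: (8.19,1.81) (-6.11,2.77) (3.16,-0.33) (10.08,-0.53)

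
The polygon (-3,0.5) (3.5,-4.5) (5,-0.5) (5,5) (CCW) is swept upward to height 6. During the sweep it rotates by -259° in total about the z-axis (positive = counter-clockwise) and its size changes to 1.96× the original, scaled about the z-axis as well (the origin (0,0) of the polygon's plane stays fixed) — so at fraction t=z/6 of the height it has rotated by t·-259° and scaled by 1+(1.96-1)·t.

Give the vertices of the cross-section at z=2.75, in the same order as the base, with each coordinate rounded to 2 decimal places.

Cross-section at z=2.75: (2.71,3.44) (-8.10,-1.31) (-4.09,-5.97) (2.86,-9.77)

t = z/height = 2.75/6 = 0.458333
s = 1 + (scale-1)·z/height = 1 + (1.96-1)·2.75/6 = 1.440000
θ = twist·z/height = -259°·2.75/6 = -118.7083° = -2.071851 rad
cos θ = -0.480351, sin θ = -0.877076 (intermediates below are computed at full precision and shown rounded to 5 d.p.)
v1: (-3,0.5) → rotate → (1.87959,2.39105) → ×s → (2.70661,3.44312) → (2.71,3.44)
v2: (3.5,-4.5) → rotate → (-5.62807,-0.90819) → ×s → (-8.10442,-1.30779) → (-8.10,-1.31)
v3: (5,-0.5) → rotate → (-2.84029,-4.14521) → ×s → (-4.09002,-5.96910) → (-4.09,-5.97)
v4: (5,5) → rotate → (1.98363,-6.78714) → ×s → (2.85642,-9.77348) → (2.86,-9.77)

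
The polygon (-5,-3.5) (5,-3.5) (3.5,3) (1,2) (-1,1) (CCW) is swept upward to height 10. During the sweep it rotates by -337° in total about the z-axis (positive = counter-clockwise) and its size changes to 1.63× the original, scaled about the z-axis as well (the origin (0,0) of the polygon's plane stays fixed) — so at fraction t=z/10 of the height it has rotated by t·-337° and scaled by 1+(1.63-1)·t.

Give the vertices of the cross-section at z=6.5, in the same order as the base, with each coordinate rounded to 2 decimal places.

Cross-section at z=6.5: (8.58,-0.61) (-2.37,8.27) (-6.50,-0.18) (-2.87,-1.30) (0.21,-1.98)

t = z/height = 6.5/10 = 0.65
s = 1 + (scale-1)·z/height = 1 + (1.63-1)·6.5/10 = 1.409500
θ = twist·z/height = -337°·6.5/10 = -219.0500° = -3.823144 rad
cos θ = -0.776596, sin θ = 0.629998 (intermediates below are computed at full precision and shown rounded to 5 d.p.)
v1: (-5,-3.5) → rotate → (6.08798,-0.43190) → ×s → (8.58100,-0.60877) → (8.58,-0.61)
v2: (5,-3.5) → rotate → (-1.67799,5.86808) → ×s → (-2.36512,8.27106) → (-2.37,8.27)
v3: (3.5,3) → rotate → (-4.60808,-0.12480) → ×s → (-6.49509,-0.17590) → (-6.50,-0.18)
v4: (1,2) → rotate → (-2.03659,-0.92319) → ×s → (-2.87058,-1.30124) → (-2.87,-1.30)
v5: (-1,1) → rotate → (0.14660,-1.40659) → ×s → (0.20663,-1.98260) → (0.21,-1.98)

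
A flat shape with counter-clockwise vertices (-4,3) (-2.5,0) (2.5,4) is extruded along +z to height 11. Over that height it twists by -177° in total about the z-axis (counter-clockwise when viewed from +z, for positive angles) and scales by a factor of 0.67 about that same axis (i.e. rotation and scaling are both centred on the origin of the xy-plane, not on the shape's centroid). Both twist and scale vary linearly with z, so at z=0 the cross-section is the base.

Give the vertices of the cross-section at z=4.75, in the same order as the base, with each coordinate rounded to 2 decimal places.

Cross-section at z=4.75: (1.70,3.94) (-0.50,2.08) (3.84,-1.28)

t = z/height = 4.75/11 = 0.431818
s = 1 + (scale-1)·z/height = 1 + (0.67-1)·4.75/11 = 0.857500
θ = twist·z/height = -177°·4.75/11 = -76.4318° = -1.333987 rad
cos θ = 0.234602, sin θ = -0.972091 (intermediates below are computed at full precision and shown rounded to 5 d.p.)
v1: (-4,3) → rotate → (1.97787,4.59217) → ×s → (1.69602,3.93779) → (1.70,3.94)
v2: (-2.5,0) → rotate → (-0.58651,2.43023) → ×s → (-0.50293,2.08392) → (-0.50,2.08)
v3: (2.5,4) → rotate → (4.47487,-1.49182) → ×s → (3.83720,-1.27924) → (3.84,-1.28)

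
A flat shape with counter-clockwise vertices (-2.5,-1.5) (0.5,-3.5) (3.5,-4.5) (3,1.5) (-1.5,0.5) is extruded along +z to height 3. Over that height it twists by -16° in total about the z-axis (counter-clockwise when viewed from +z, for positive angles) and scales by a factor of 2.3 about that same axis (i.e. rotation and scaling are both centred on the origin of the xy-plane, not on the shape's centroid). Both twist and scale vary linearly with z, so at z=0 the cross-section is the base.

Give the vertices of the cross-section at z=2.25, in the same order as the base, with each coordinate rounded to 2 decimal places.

t = z/height = 2.25/3 = 0.75
s = 1 + (scale-1)·z/height = 1 + (2.3-1)·2.25/3 = 1.975000
θ = twist·z/height = -16°·2.25/3 = -12.0000° = -0.209440 rad
cos θ = 0.978148, sin θ = -0.207912 (intermediates below are computed at full precision and shown rounded to 5 d.p.)
v1: (-2.5,-1.5) → rotate → (-2.75724,-0.94744) → ×s → (-5.44554,-1.87120) → (-5.45,-1.87)
v2: (0.5,-3.5) → rotate → (-0.23862,-3.52747) → ×s → (-0.47127,-6.96676) → (-0.47,-6.97)
v3: (3.5,-4.5) → rotate → (2.48791,-5.12936) → ×s → (4.91363,-10.13048) → (4.91,-10.13)
v4: (3,1.5) → rotate → (3.24631,0.84349) → ×s → (6.41146,1.66589) → (6.41,1.67)
v5: (-1.5,0.5) → rotate → (-1.36327,0.80094) → ×s → (-2.69245,1.58186) → (-2.69,1.58)

Cross-section at z=2.25: (-5.45,-1.87) (-0.47,-6.97) (4.91,-10.13) (6.41,1.67) (-2.69,1.58)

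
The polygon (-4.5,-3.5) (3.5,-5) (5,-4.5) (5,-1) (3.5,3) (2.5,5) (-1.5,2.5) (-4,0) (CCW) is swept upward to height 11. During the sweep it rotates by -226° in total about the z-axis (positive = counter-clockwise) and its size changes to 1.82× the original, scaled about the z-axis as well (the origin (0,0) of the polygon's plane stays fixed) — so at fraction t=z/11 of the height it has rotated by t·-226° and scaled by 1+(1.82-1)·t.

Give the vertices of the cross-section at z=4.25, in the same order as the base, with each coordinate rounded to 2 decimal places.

t = z/height = 4.25/11 = 0.386364
s = 1 + (scale-1)·z/height = 1 + (1.82-1)·4.25/11 = 1.316818
θ = twist·z/height = -226°·4.25/11 = -87.3182° = -1.523990 rad
cos θ = 0.046789, sin θ = -0.998905 (intermediates below are computed at full precision and shown rounded to 5 d.p.)
v1: (-4.5,-3.5) → rotate → (-3.70672,4.33131) → ×s → (-4.88108,5.70355) → (-4.88,5.70)
v2: (3.5,-5) → rotate → (-4.83076,-3.73011) → ×s → (-6.36123,-4.91188) → (-6.36,-4.91)
v3: (5,-4.5) → rotate → (-4.26112,-5.20508) → ×s → (-5.61113,-6.85414) → (-5.61,-6.85)
v4: (5,-1) → rotate → (-0.76496,-5.04131) → ×s → (-1.00731,-6.63849) → (-1.01,-6.64)
v5: (3.5,3) → rotate → (3.16048,-3.35580) → ×s → (4.16177,-4.41898) → (4.16,-4.42)
v6: (2.5,5) → rotate → (5.11150,-2.26331) → ×s → (6.73091,-2.98037) → (6.73,-2.98)
v7: (-1.5,2.5) → rotate → (2.42708,1.61533) → ×s → (3.19602,2.12710) → (3.20,2.13)
v8: (-4,0) → rotate → (-0.18716,3.99562) → ×s → (-0.24645,5.26150) → (-0.25,5.26)

Cross-section at z=4.25: (-4.88,5.70) (-6.36,-4.91) (-5.61,-6.85) (-1.01,-6.64) (4.16,-4.42) (6.73,-2.98) (3.20,2.13) (-0.25,5.26)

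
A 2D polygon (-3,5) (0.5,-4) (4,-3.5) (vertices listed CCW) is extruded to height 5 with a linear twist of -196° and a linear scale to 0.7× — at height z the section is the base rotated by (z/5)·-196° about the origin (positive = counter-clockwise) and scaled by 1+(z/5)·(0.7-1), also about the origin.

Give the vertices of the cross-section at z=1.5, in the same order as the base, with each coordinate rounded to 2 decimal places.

Cross-section at z=1.5: (2.48,4.69) (-2.88,-2.27) (-0.84,-4.76)

t = z/height = 1.5/5 = 0.3
s = 1 + (scale-1)·z/height = 1 + (0.7-1)·1.5/5 = 0.910000
θ = twist·z/height = -196°·1.5/5 = -58.8000° = -1.026254 rad
cos θ = 0.518027, sin θ = -0.855364 (intermediates below are computed at full precision and shown rounded to 5 d.p.)
v1: (-3,5) → rotate → (2.72274,5.15623) → ×s → (2.47769,4.69217) → (2.48,4.69)
v2: (0.5,-4) → rotate → (-3.16244,-2.49979) → ×s → (-2.87782,-2.27481) → (-2.88,-2.27)
v3: (4,-3.5) → rotate → (-0.92167,-5.23455) → ×s → (-0.83872,-4.76344) → (-0.84,-4.76)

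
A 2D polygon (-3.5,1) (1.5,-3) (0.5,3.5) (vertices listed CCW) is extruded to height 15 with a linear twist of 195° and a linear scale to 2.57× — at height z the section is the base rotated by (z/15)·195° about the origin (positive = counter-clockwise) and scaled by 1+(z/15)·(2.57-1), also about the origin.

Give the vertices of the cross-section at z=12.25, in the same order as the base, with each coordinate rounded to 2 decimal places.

t = z/height = 12.25/15 = 0.816667
s = 1 + (scale-1)·z/height = 1 + (2.57-1)·12.25/15 = 2.282167
θ = twist·z/height = 195°·12.25/15 = 159.2500° = 2.779437 rad
cos θ = -0.935135, sin θ = 0.354291 (intermediates below are computed at full precision and shown rounded to 5 d.p.)
v1: (-3.5,1) → rotate → (2.91868,-2.17515) → ×s → (6.66092,-4.96406) → (6.66,-4.96)
v2: (1.5,-3) → rotate → (-0.33983,3.33684) → ×s → (-0.77555,7.61523) → (-0.78,7.62)
v3: (0.5,3.5) → rotate → (-1.70759,-3.09583) → ×s → (-3.89700,-7.06519) → (-3.90,-7.07)

Cross-section at z=12.25: (6.66,-4.96) (-0.78,7.62) (-3.90,-7.07)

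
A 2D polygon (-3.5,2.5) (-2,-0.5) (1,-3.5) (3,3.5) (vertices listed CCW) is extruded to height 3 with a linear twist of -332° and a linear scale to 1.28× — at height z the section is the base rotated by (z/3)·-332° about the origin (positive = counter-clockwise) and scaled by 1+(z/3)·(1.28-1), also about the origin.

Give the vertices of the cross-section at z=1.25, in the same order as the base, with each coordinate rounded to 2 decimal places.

t = z/height = 1.25/3 = 0.416667
s = 1 + (scale-1)·z/height = 1 + (1.28-1)·1.25/3 = 1.116667
θ = twist·z/height = -332°·1.25/3 = -138.3333° = -2.414372 rad
cos θ = -0.747025, sin θ = -0.664796 (intermediates below are computed at full precision and shown rounded to 5 d.p.)
v1: (-3.5,2.5) → rotate → (4.27658,0.45922) → ×s → (4.77551,0.51280) → (4.78,0.51)
v2: (-2,-0.5) → rotate → (1.16165,1.70310) → ×s → (1.29718,1.90180) → (1.30,1.90)
v3: (1,-3.5) → rotate → (-3.07381,1.94979) → ×s → (-3.43242,2.17727) → (-3.43,2.18)
v4: (3,3.5) → rotate → (0.08571,-4.60898) → ×s → (0.09571,-5.14669) → (0.10,-5.15)

Cross-section at z=1.25: (4.78,0.51) (1.30,1.90) (-3.43,2.18) (0.10,-5.15)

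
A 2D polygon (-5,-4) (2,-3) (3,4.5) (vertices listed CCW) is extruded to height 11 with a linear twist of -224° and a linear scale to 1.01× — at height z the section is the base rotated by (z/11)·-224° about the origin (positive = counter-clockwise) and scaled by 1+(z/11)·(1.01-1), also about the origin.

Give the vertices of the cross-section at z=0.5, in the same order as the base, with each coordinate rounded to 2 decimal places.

t = z/height = 0.5/11 = 0.0454545
s = 1 + (scale-1)·z/height = 1 + (1.01-1)·0.5/11 = 1.000455
θ = twist·z/height = -224°·0.5/11 = -10.1818° = -0.177706 rad
cos θ = 0.984252, sin θ = -0.176772 (intermediates below are computed at full precision and shown rounded to 5 d.p.)
v1: (-5,-4) → rotate → (-5.62835,-3.05314) → ×s → (-5.63091,-3.05453) → (-5.63,-3.05)
v2: (2,-3) → rotate → (1.43819,-3.30630) → ×s → (1.43884,-3.30780) → (1.44,-3.31)
v3: (3,4.5) → rotate → (3.74823,3.89882) → ×s → (3.74993,3.90059) → (3.75,3.90)

Cross-section at z=0.5: (-5.63,-3.05) (1.44,-3.31) (3.75,3.90)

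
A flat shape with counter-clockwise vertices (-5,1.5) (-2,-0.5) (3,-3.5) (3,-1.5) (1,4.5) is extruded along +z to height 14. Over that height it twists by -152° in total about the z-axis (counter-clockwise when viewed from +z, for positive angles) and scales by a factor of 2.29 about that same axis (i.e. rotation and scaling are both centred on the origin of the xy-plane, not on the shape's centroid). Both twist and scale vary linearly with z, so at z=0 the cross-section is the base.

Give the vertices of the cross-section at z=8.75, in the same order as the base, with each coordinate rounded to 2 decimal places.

Cross-section at z=8.75: (3.49,8.76) (-0.58,3.68) (-6.77,-4.85) (-3.17,-5.16) (7.94,-2.51)

t = z/height = 8.75/14 = 0.625
s = 1 + (scale-1)·z/height = 1 + (2.29-1)·8.75/14 = 1.806250
θ = twist·z/height = -152°·8.75/14 = -95.0000° = -1.658063 rad
cos θ = -0.087156, sin θ = -0.996195 (intermediates below are computed at full precision and shown rounded to 5 d.p.)
v1: (-5,1.5) → rotate → (1.93007,4.85024) → ×s → (3.48619,8.76075) → (3.49,8.76)
v2: (-2,-0.5) → rotate → (-0.32379,2.03597) → ×s → (-0.58484,3.67747) → (-0.58,3.68)
v3: (3,-3.5) → rotate → (-3.74815,-2.68354) → ×s → (-6.77009,-4.84714) → (-6.77,-4.85)
v4: (3,-1.5) → rotate → (-1.75576,-2.85785) → ×s → (-3.17134,-5.16199) → (-3.17,-5.16)
v5: (1,4.5) → rotate → (4.39572,-1.38840) → ×s → (7.93977,-2.50779) → (7.94,-2.51)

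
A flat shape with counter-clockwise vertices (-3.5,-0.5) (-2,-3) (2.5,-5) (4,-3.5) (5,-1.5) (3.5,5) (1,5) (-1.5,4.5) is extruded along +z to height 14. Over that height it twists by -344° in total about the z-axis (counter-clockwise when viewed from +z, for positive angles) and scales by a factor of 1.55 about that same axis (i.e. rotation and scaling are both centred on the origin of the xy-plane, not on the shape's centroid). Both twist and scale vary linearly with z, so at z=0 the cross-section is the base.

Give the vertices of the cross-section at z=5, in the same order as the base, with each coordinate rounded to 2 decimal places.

t = z/height = 5/14 = 0.357143
s = 1 + (scale-1)·z/height = 1 + (1.55-1)·5/14 = 1.196429
θ = twist·z/height = -344°·5/14 = -122.8571° = -2.144262 rad
cos θ = -0.542546, sin θ = -0.840026 (intermediates below are computed at full precision and shown rounded to 5 d.p.)
v1: (-3.5,-0.5) → rotate → (1.47890,3.21136) → ×s → (1.76940,3.84217) → (1.77,3.84)
v2: (-2,-3) → rotate → (-1.43499,3.30769) → ×s → (-1.71686,3.95742) → (-1.72,3.96)
v3: (2.5,-5) → rotate → (-5.55650,0.61267) → ×s → (-6.64795,0.73301) → (-6.65,0.73)
v4: (4,-3.5) → rotate → (-5.11028,-1.46119) → ×s → (-6.11408,-1.74821) → (-6.11,-1.75)
v5: (5,-1.5) → rotate → (-3.97277,-3.38631) → ×s → (-4.75314,-4.05148) → (-4.75,-4.05)
v6: (3.5,5) → rotate → (2.30122,-5.65282) → ×s → (2.75324,-6.76320) → (2.75,-6.76)
v7: (1,5) → rotate → (3.65758,-3.55276) → ×s → (4.37604,-4.25062) → (4.38,-4.25)
v8: (-1.5,4.5) → rotate → (4.59394,-1.18142) → ×s → (5.49632,-1.41348) → (5.50,-1.41)

Cross-section at z=5: (1.77,3.84) (-1.72,3.96) (-6.65,0.73) (-6.11,-1.75) (-4.75,-4.05) (2.75,-6.76) (4.38,-4.25) (5.50,-1.41)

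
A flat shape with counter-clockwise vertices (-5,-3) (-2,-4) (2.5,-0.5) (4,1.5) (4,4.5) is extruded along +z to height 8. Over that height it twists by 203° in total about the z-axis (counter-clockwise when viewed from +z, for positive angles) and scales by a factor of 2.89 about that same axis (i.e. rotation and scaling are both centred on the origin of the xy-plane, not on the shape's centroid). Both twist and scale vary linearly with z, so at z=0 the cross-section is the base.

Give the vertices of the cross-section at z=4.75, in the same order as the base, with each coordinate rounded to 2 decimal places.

Cross-section at z=4.75: (10.87,-5.91) (9.47,0.66) (-1.78,5.11) (-7.05,5.69) (-12.54,2.46)

t = z/height = 4.75/8 = 0.59375
s = 1 + (scale-1)·z/height = 1 + (2.89-1)·4.75/8 = 2.122188
θ = twist·z/height = 203°·4.75/8 = 120.5313° = 2.103667 rad
cos θ = -0.508008, sin θ = 0.861352 (intermediates below are computed at full precision and shown rounded to 5 d.p.)
v1: (-5,-3) → rotate → (5.12410,-2.78274) → ×s → (10.87430,-5.90549) → (10.87,-5.91)
v2: (-2,-4) → rotate → (4.46143,0.30933) → ×s → (9.46798,0.65645) → (9.47,0.66)
v3: (2.5,-0.5) → rotate → (-0.83934,2.40738) → ×s → (-1.78125,5.10892) → (-1.78,5.11)
v4: (4,1.5) → rotate → (-3.32406,2.68340) → ×s → (-7.05428,5.69467) → (-7.05,5.69)
v5: (4,4.5) → rotate → (-5.90812,1.15937) → ×s → (-12.53813,2.46040) → (-12.54,2.46)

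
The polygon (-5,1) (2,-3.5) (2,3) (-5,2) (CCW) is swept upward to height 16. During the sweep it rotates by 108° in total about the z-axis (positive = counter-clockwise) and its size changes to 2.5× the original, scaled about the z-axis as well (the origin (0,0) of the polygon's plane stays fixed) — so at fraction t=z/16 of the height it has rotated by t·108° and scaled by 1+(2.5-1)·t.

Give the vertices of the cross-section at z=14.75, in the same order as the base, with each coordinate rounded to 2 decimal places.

Cross-section at z=14.75: (-0.37,-12.14) (7.43,6.08) (-7.84,3.51) (-2.72,-12.54)

t = z/height = 14.75/16 = 0.921875
s = 1 + (scale-1)·z/height = 1 + (2.5-1)·14.75/16 = 2.382813
θ = twist·z/height = 108°·14.75/16 = 99.5625° = 1.737693 rad
cos θ = -0.166123, sin θ = 0.986105 (intermediates below are computed at full precision and shown rounded to 5 d.p.)
v1: (-5,1) → rotate → (-0.15549,-5.09665) → ×s → (-0.37050,-12.14436) → (-0.37,-12.14)
v2: (2,-3.5) → rotate → (3.11912,2.55364) → ×s → (7.43228,6.08485) → (7.43,6.08)
v3: (2,3) → rotate → (-3.29056,1.47384) → ×s → (-7.84079,3.51188) → (-7.84,3.51)
v4: (-5,2) → rotate → (-1.14159,-5.26277) → ×s → (-2.72020,-12.54020) → (-2.72,-12.54)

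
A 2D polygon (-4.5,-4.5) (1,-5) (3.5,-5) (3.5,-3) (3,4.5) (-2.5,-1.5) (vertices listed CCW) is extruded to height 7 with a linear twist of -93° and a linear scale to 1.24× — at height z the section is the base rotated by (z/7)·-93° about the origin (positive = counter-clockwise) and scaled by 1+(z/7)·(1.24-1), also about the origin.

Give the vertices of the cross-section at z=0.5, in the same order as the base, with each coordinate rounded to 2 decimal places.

t = z/height = 0.5/7 = 0.0714286
s = 1 + (scale-1)·z/height = 1 + (1.24-1)·0.5/7 = 1.017143
θ = twist·z/height = -93°·0.5/7 = -6.6429° = -0.115940 rad
cos θ = 0.993287, sin θ = -0.115680 (intermediates below are computed at full precision and shown rounded to 5 d.p.)
v1: (-4.5,-4.5) → rotate → (-4.99035,-3.94923) → ×s → (-5.07590,-4.01693) → (-5.08,-4.02)
v2: (1,-5) → rotate → (0.41489,-5.08211) → ×s → (0.42200,-5.16923) → (0.42,-5.17)
v3: (3.5,-5) → rotate → (2.89810,-5.37131) → ×s → (2.94778,-5.46339) → (2.95,-5.46)
v4: (3.5,-3) → rotate → (3.12946,-3.38474) → ×s → (3.18311,-3.44276) → (3.18,-3.44)
v5: (3,4.5) → rotate → (3.50042,4.12275) → ×s → (3.56043,4.19342) → (3.56,4.19)
v6: (-2.5,-1.5) → rotate → (-2.65674,-1.20073) → ×s → (-2.70228,-1.22131) → (-2.70,-1.22)

Cross-section at z=0.5: (-5.08,-4.02) (0.42,-5.17) (2.95,-5.46) (3.18,-3.44) (3.56,4.19) (-2.70,-1.22)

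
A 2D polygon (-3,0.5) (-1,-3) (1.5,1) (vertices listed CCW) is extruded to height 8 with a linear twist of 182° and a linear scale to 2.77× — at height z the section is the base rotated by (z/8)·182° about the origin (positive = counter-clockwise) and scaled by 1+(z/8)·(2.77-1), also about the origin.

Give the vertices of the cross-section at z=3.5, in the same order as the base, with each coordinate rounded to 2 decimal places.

Cross-section at z=3.5: (-1.83,-5.08) (4.92,-2.70) (-1.27,2.94)

t = z/height = 3.5/8 = 0.4375
s = 1 + (scale-1)·z/height = 1 + (2.77-1)·3.5/8 = 1.774375
θ = twist·z/height = 182°·3.5/8 = 79.6250° = 1.389718 rad
cos θ = 0.180090, sin θ = 0.983650 (intermediates below are computed at full precision and shown rounded to 5 d.p.)
v1: (-3,0.5) → rotate → (-1.03209,-2.86091) → ×s → (-1.83132,-5.07632) → (-1.83,-5.08)
v2: (-1,-3) → rotate → (2.77086,-1.52392) → ×s → (4.91655,-2.70401) → (4.92,-2.70)
v3: (1.5,1) → rotate → (-0.71352,1.65557) → ×s → (-1.26604,2.93759) → (-1.27,2.94)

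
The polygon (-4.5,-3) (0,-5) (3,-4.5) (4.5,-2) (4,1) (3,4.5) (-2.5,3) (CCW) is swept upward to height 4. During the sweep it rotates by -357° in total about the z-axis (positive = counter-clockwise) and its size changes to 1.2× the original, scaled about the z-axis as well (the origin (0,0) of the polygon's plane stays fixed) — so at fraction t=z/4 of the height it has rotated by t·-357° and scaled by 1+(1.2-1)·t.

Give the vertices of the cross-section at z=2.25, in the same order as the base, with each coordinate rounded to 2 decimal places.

Cross-section at z=2.25: (5.87,1.34) (1.98,5.20) (-1.34,5.87) (-3.89,3.86) (-4.55,0.54) (-4.90,-3.49) (1.41,-4.11)

t = z/height = 2.25/4 = 0.5625
s = 1 + (scale-1)·z/height = 1 + (1.2-1)·2.25/4 = 1.112500
θ = twist·z/height = -357°·2.25/4 = -200.8125° = -3.504839 rad
cos θ = -0.934748, sin θ = 0.355311 (intermediates below are computed at full precision and shown rounded to 5 d.p.)
v1: (-4.5,-3) → rotate → (5.27230,1.20535) → ×s → (5.86543,1.34095) → (5.87,1.34)
v2: (0,-5) → rotate → (1.77655,4.67374) → ×s → (1.97642,5.19954) → (1.98,5.20)
v3: (3,-4.5) → rotate → (-1.20535,5.27230) → ×s → (-1.34095,5.86543) → (-1.34,5.87)
v4: (4.5,-2) → rotate → (-3.49575,3.46840) → ×s → (-3.88902,3.85859) → (-3.89,3.86)
v5: (4,1) → rotate → (-4.09430,0.48650) → ×s → (-4.55491,0.54123) → (-4.55,0.54)
v6: (3,4.5) → rotate → (-4.40314,-3.14043) → ×s → (-4.89850,-3.49373) → (-4.90,-3.49)
v7: (-2.5,3) → rotate → (1.27094,-3.69252) → ×s → (1.41392,-4.10793) → (1.41,-4.11)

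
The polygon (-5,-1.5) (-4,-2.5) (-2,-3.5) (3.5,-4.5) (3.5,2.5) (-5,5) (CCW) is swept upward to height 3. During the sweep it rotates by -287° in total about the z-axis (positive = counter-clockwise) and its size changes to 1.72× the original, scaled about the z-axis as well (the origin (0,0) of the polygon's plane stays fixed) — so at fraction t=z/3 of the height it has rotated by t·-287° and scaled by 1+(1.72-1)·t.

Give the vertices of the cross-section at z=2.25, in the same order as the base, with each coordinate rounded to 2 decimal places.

Cross-section at z=2.25: (7.62,-2.56) (7.25,-0.41) (5.63,2.62) (-0.40,8.77) (-6.62,-0.03) (1.84,-10.73)

t = z/height = 2.25/3 = 0.75
s = 1 + (scale-1)·z/height = 1 + (1.72-1)·2.25/3 = 1.540000
θ = twist·z/height = -287°·2.25/3 = -215.2500° = -3.756821 rad
cos θ = -0.816642, sin θ = 0.577145 (intermediates below are computed at full precision and shown rounded to 5 d.p.)
v1: (-5,-1.5) → rotate → (4.94893,-1.66076) → ×s → (7.62135,-2.55758) → (7.62,-2.56)
v2: (-4,-2.5) → rotate → (4.70943,-0.26698) → ×s → (7.25252,-0.41114) → (7.25,-0.41)
v3: (-2,-3.5) → rotate → (3.65329,1.70396) → ×s → (5.62607,2.62409) → (5.63,2.62)
v4: (3.5,-4.5) → rotate → (-0.26109,5.69490) → ×s → (-0.40208,8.77014) → (-0.40,8.77)
v5: (3.5,2.5) → rotate → (-4.30111,-0.02160) → ×s → (-6.62371,-0.03326) → (-6.62,-0.03)
v6: (-5,5) → rotate → (1.19748,-6.96893) → ×s → (1.84412,-10.73216) → (1.84,-10.73)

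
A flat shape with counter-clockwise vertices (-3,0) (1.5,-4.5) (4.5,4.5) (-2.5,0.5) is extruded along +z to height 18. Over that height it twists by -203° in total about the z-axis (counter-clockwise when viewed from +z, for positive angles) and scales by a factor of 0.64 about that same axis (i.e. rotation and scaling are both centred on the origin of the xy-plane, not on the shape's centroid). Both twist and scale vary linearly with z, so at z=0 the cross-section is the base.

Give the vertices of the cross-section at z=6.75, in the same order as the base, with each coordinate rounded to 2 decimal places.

t = z/height = 6.75/18 = 0.375
s = 1 + (scale-1)·z/height = 1 + (0.64-1)·6.75/18 = 0.865000
θ = twist·z/height = -203°·6.75/18 = -76.1250° = -1.328632 rad
cos θ = 0.239804, sin θ = -0.970821 (intermediates below are computed at full precision and shown rounded to 5 d.p.)
v1: (-3,0) → rotate → (-0.71941,2.91246) → ×s → (-0.62229,2.51928) → (-0.62,2.52)
v2: (1.5,-4.5) → rotate → (-4.00899,-2.53535) → ×s → (-3.46778,-2.19308) → (-3.47,-2.19)
v3: (4.5,4.5) → rotate → (5.44782,-3.28958) → ×s → (4.71236,-2.84548) → (4.71,-2.85)
v4: (-2.5,0.5) → rotate → (-0.11410,2.54696) → ×s → (-0.09870,2.20312) → (-0.10,2.20)

Cross-section at z=6.75: (-0.62,2.52) (-3.47,-2.19) (4.71,-2.85) (-0.10,2.20)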